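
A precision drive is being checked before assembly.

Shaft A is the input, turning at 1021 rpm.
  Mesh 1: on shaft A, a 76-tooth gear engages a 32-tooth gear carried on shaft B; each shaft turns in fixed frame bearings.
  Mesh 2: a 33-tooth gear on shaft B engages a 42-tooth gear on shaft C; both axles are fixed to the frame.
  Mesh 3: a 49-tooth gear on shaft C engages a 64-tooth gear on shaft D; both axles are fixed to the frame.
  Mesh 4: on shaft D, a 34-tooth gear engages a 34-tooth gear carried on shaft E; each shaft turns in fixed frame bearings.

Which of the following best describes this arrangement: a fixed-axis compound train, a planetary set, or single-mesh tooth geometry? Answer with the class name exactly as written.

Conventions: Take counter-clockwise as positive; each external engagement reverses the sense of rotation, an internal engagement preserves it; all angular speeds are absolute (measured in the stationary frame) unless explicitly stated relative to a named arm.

4-mesh fixed-axis compound train (all bearings frame-fixed)
classification: fixed-axis compound train

fixed-axis compound train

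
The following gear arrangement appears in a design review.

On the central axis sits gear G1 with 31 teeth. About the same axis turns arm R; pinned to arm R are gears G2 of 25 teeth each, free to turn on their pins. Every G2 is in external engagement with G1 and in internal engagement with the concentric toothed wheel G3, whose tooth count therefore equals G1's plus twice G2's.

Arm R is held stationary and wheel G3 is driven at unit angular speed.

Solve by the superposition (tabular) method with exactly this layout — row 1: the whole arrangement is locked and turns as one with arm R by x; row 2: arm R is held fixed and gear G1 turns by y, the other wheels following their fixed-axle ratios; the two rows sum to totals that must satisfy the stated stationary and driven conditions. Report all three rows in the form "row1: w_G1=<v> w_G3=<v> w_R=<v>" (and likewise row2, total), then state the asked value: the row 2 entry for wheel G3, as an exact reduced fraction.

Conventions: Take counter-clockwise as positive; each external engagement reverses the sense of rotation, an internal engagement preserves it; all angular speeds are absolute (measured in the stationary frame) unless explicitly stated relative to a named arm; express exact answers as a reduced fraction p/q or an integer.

class = planetary set [G3 = 31+2·25 = 81; Willis about the carrier]
row 1: whole set turns with the arm by x
superposition row 2 [arm held]: sun y, ring −(31/81)·y, arm 0
boundary: total ω_arm = x = 0 and total ω_ring = x − (31/81)·y = 1  ⇒  y = -81/31, x = 0
row 2 ring = −(31/81)·(-81/31) = 1
totals (row 1 + row 2): sun 0 + (-81/31) = -81/31, ring 0 + 1 = 1, arm 0 + 0 = 0
asked cell (row2, ring) = 1

row1: w_G1=0 w_G3=0 w_R=0
row2: w_G1=-81/31 w_G3=1 w_R=0
total: w_G1=-81/31 w_G3=1 w_R=0
asked value: 1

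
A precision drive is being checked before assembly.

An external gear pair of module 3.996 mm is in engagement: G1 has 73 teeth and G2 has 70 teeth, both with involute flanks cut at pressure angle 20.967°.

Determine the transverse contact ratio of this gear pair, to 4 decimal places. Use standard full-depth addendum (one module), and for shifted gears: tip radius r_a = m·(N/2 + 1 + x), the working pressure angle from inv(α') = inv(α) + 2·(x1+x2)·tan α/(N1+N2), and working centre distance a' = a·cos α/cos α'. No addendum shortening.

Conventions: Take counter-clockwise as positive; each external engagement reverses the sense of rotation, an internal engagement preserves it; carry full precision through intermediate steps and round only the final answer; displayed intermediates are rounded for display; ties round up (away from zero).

1.7552

recognized (one external pair, fixed centres): single-mesh tooth geometry, m = 3.996, N1 = 73, N2 = 70
base radii: r_b1 = 136.196522, r_b2 = 130.599405
tip radii: r_a1 = 149.850000, r_a2 = 143.856000
no profile shift: α' = α, a' = a
action lengths: √(r_a1²−r_b1²) = 62.494239, √(r_a2²−r_b2²) = 60.318689
base pitch p_b = π·m·cos α = 11.722575
CR = (62.494239 + 60.318689 − 285.714000·sin 20.96700°)/11.722575 = 1.755232
contact ratio ≈ 1.7552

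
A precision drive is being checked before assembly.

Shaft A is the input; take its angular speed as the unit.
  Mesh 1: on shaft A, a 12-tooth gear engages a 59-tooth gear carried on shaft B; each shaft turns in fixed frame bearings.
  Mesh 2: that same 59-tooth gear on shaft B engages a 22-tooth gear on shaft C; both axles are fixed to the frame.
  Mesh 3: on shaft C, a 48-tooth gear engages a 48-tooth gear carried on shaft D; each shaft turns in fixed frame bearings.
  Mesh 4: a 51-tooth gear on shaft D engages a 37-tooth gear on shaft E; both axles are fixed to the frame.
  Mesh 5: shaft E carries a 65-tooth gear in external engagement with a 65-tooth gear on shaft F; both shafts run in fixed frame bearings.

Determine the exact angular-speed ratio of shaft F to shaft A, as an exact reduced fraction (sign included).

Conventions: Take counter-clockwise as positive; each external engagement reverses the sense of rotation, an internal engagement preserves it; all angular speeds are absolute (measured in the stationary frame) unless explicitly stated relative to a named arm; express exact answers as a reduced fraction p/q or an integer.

-306/407

class = fixed-axis compound train [5 meshes; 5 ratios multiply, 5 sense flips]
mesh 1 [12T→59T]: running ratio 12/59, sense −
mesh 2 [59T→22T]: running ratio 6/11, sense +
mesh 3 [48T→48T]: running ratio 6/11, sense −
mesh 4 [51T→37T]: running ratio 306/407, sense +
mesh 5 [65T→65T]: running ratio 306/407, sense −
ω_out/ω_in = -306/407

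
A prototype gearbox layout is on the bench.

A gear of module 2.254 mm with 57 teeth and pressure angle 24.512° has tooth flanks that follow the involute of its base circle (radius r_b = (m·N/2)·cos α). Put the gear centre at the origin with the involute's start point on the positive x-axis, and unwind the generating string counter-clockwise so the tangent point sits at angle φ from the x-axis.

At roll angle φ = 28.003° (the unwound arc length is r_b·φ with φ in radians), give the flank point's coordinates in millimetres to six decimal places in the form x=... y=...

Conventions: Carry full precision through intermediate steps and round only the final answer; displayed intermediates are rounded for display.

x=65.018977 y=2.220726

class = single-mesh tooth geometry [base-circle involute, m = 2.254, 57T]
pitch radius r_p = m·N/2 = 2.254·57/2 = 64.239000
base radius r_b = r_p·cos α = 64.239000·cos 24.512° = 58.449421
roll angle φ = 28.003° = 0.48874455 rad
x = r_b·(cos φ + φ·sin φ) = 65.018977
y = r_b·(sin φ − φ·cos φ) = 2.220726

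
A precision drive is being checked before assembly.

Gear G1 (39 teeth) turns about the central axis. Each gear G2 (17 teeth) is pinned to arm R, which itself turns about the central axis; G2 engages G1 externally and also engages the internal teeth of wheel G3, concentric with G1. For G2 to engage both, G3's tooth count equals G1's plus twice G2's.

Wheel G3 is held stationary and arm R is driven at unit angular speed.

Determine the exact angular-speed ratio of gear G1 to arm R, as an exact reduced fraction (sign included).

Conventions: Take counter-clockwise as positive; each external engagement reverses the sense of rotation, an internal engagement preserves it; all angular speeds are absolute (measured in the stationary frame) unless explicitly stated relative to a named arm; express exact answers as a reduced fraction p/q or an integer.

112/39

class = planetary set [G3 = 39+2·17 = 73; Willis about the carrier]
ring teeth: 39 + 2·17 = 73
39(ω_sun−ω_arm) = −73(ω_ring−ω_arm),  ω_ring = 0, ω_arm = 1
ω_sun = 1 − (73/39)(0−1) = 112/39
ω_out/ω_in = 112/39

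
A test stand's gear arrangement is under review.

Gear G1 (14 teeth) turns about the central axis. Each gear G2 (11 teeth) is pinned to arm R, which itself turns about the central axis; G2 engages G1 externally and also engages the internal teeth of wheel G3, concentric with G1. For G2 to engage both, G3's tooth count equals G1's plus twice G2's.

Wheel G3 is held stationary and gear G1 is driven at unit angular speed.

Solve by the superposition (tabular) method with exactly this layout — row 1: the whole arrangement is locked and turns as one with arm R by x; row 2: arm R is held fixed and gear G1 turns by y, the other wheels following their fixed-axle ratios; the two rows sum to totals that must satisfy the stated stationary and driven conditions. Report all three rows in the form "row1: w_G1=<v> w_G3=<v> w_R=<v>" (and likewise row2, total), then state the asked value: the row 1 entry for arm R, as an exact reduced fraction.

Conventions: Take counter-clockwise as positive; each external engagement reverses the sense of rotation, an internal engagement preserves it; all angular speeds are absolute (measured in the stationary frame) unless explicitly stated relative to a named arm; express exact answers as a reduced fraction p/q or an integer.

row1: w_G1=7/25 w_G3=7/25 w_R=7/25
row2: w_G1=18/25 w_G3=-7/25 w_R=0
total: w_G1=1 w_G3=0 w_R=7/25
asked value: 7/25

recognized (axles ride arm R): planetary set, 14/11/36 teeth
row 1 — lock + rotate with arm: ω_sun = ω_ring = ω_arm = x
row 2: sun turns y, ring = −(14/36)·y, arm 0
boundary: total ω_ring = x − (14/36)·y = 0 and total ω_sun = x + y = 1  ⇒  y = 18/25, x = 7/25
row 2 ring = −(14/36)·18/25 = -7/25
totals (row 1 + row 2): sun 7/25 + 18/25 = 1, ring 7/25 + (-7/25) = 0, arm 7/25 + 0 = 7/25
asked cell (row1, arm) = 7/25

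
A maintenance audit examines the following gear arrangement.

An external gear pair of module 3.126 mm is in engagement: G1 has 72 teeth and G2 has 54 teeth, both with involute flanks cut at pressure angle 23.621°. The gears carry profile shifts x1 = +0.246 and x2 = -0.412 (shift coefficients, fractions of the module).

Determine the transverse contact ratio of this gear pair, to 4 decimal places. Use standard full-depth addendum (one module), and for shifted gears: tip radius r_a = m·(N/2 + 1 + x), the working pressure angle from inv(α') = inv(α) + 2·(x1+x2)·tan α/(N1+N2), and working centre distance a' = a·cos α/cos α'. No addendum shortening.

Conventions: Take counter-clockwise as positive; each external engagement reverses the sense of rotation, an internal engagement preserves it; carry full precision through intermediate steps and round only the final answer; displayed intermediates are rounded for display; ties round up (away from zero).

topology: single-mesh involute geometry — m = 3.126, 72T/54T pair
base radii: r_b1 = 103.107276, r_b2 = 77.330457
tip radii: r_a1 = 116.430996, r_a2 = 86.240088
inv(α') = inv(23.621°) + 2·(+0.246-0.412)·tan α/(72+54) = 0.02390926  ⇒  α' = 23.26997°
a' = a·cos α / cos α' = 196.9380·cos 23.621°/cos 23.26997° = 196.415432
action lengths: √(r_a1²−r_b1²) = 54.083883, √(r_a2²−r_b2²) = 38.175295
base pitch p_b = π·m·cos α = 8.997807
CR = (54.083883 + 38.175295 − 196.415432·sin 23.26997°)/8.997807 = 1.629562
contact ratio ≈ 1.6296

1.6296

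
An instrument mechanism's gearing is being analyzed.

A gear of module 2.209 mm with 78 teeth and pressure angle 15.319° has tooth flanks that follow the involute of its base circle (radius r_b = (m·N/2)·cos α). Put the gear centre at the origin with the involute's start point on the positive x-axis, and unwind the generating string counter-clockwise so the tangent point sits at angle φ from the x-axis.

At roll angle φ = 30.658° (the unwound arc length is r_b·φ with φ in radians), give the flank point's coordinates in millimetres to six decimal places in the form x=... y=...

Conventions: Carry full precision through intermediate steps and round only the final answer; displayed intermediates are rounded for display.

class = single-mesh tooth geometry [base-circle involute, m = 2.209, 78T]
pitch radius r_p = m·N/2 = 2.209·78/2 = 86.151000
base radius r_b = r_p·cos α = 86.151000·cos 15.319° = 83.090043
roll angle φ = 30.658° = 0.53508304 rad
x = r_b·(cos φ + φ·sin φ) = 94.146985
y = r_b·(sin φ − φ·cos φ) = 4.122926

x=94.146985 y=4.122926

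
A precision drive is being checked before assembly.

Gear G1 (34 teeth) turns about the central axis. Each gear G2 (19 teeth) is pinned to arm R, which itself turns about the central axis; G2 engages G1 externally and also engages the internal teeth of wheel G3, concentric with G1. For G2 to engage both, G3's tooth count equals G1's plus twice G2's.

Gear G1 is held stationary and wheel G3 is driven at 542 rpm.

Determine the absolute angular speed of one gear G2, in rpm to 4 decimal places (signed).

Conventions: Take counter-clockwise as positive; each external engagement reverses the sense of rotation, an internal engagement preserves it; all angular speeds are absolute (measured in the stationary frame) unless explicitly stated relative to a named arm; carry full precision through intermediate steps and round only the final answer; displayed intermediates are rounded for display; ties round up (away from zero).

+1026.9474 rpm

topology: planetary set — G1 34T / G2 19T / G3 72T, arm = carrier (Willis)
normalise by the input: solve with ω_ring = 1, then scale by 542 rpm
ring teeth: 34 + 2·19 = 72
34(ω_sun−ω_arm) = −72(ω_ring−ω_arm),  ω_sun = 0, ω_ring = 1
34(0−ω_arm) = −72(1−ω_arm)  ⇒  106·ω_arm = 72  ⇒  ω_arm = 36/53
sun–planet mesh: 34·(0−36/53) = −19·(ω_p−ω_arm)  ⇒  ω_p−ω_arm = 1224/1007
ω_p = 36/53 + 1224/1007 = 36/19
scale: ω_p = 36/19 × 542 rpm = +1026.9474 rpm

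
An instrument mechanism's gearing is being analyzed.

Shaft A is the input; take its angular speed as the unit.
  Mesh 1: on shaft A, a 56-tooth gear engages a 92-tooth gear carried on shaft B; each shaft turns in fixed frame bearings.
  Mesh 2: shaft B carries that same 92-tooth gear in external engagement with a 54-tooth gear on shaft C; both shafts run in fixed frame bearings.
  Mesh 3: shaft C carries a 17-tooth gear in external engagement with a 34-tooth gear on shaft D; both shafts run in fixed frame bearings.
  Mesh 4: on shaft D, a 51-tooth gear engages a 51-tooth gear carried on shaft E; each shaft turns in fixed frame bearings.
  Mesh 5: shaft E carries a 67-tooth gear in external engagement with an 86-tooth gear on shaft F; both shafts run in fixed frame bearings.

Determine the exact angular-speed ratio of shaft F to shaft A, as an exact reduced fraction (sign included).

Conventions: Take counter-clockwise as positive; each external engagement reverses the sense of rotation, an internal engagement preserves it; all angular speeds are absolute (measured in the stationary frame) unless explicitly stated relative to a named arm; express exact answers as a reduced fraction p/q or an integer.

class = fixed-axis compound train [5 meshes; 5 ratios multiply, 5 sense flips]
mesh 1 [56T→92T]: running ratio 14/23, sense −
mesh 2 [92T→54T]: running ratio 28/27, sense +
mesh 3 [17T→34T]: running ratio 14/27, sense −
mesh 4 [51T→51T]: running ratio 14/27, sense +
mesh 5 [67T→86T]: running ratio 469/1161, sense −
ω_out/ω_in = -469/1161

-469/1161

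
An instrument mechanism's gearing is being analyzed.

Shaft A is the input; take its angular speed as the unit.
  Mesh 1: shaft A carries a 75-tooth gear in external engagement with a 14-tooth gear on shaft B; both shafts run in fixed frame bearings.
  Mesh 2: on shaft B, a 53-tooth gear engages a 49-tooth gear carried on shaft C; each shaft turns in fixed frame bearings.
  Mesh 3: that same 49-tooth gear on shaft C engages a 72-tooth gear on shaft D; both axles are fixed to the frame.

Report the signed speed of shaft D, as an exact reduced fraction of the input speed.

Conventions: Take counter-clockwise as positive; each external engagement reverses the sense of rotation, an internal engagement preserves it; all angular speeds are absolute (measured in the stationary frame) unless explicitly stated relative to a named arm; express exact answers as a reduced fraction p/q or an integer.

3-mesh fixed-axis compound train (all bearings frame-fixed)
mesh 1 [75T→14T]: |ω|/ω_in = 1×75/14 = 75/14, sense flips to −
mesh 2 [53T→49T]: |ω|/ω_in = (75/14)×53/49 = 3975/686, sense flips to +
mesh 3 [49T→72T]: |ω|/ω_in = (3975/686)×49/72 = 1325/336, sense flips to −
signed output speed (× input speed) = -1325/336

-1325/336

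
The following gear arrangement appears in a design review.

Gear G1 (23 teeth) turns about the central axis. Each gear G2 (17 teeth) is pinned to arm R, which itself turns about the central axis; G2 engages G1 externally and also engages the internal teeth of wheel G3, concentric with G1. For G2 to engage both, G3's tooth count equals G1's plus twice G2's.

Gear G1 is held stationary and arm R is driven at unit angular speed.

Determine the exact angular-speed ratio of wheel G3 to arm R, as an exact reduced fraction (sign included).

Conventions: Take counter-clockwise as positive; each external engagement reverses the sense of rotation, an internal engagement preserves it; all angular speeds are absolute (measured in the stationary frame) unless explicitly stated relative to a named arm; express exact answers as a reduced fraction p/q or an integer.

80/57

planetary set (23T centre, 17T on arm, 57T internal) — Willis relation
ring teeth: 23 + 2·17 = 57
23(ω_sun−ω_arm) = −57(ω_ring−ω_arm),  ω_sun = 0, ω_arm = 1
ω_ring = 1 − (23/57)(0−1) = 80/57
ω_out/ω_in = 80/57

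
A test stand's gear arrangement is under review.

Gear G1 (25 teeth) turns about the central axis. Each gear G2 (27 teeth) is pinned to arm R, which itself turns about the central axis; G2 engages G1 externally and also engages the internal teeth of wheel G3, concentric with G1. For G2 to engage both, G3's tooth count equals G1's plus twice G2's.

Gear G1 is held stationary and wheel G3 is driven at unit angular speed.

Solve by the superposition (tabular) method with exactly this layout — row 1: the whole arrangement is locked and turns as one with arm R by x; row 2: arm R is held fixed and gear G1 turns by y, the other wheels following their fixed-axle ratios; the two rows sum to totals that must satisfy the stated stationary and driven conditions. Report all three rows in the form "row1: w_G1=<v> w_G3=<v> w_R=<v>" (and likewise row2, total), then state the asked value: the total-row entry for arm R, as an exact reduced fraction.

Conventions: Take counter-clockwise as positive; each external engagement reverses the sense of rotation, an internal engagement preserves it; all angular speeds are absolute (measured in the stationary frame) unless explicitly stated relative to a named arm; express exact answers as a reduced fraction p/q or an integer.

row1: w_G1=79/104 w_G3=79/104 w_R=79/104
row2: w_G1=-79/104 w_G3=25/104 w_R=0
total: w_G1=0 w_G3=1 w_R=79/104
asked value: 79/104

class = planetary set [G3 = 25+2·27 = 79; Willis about the carrier]
row 1 — lock + rotate with arm: ω_sun = ω_ring = ω_arm = x
row 2 — arm fixed, fixed-axis ratios: sun y, ring −(25/79)·y, arm 0
boundary: total ω_sun = x + y = 0 and total ω_ring = x − (25/79)·y = 1  ⇒  y = -79/104, x = 79/104
row 2 ring = −(25/79)·(-79/104) = 25/104
totals (row 1 + row 2): sun 79/104 + (-79/104) = 0, ring 79/104 + 25/104 = 1, arm 79/104 + 0 = 79/104
asked cell (total, arm) = 79/104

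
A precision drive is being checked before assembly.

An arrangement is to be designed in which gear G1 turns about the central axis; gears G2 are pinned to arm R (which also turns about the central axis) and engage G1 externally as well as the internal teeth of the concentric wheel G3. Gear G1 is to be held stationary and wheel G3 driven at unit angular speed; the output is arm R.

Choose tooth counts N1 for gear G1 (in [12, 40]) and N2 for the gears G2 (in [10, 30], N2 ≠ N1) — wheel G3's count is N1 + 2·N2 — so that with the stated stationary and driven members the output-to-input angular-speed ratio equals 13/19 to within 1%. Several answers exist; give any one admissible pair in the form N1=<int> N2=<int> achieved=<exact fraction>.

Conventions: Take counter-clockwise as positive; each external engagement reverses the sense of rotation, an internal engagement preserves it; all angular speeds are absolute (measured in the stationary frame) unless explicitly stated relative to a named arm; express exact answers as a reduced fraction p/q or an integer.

topology: planetary set — design target 13/19, arm = carrier (Willis)
Willis with ω_sun = 0: ω_arm/ω_ring = N3/(N1+N3); set equal to 13/19  ⇒  N3/N1 = (13/19)/(1 − 13/19) = 13/6
N3 = N1 + 2·N2  ⇒  N2/N1 = (N3/N1 − 1)/2 = (13/6 − 1)/2 = 7/12
smallest multiple with N1 ≥ 12 and N2 ≥ 10: k = 2  ⇒  N1 = 2·12 = 24, N2 = 2·7 = 14 (N1 ≤ 40, N2 ≤ 30, N2 ≠ N1 ✓), N3 = 24 + 2·14 = 52
check: N3/(N1+N3) with N1 = 24, N3 = 52 gives 13/19; |achieved − target| = 0 ≤ 13/1900 ✓

N1=24 N2=14 achieved=13/19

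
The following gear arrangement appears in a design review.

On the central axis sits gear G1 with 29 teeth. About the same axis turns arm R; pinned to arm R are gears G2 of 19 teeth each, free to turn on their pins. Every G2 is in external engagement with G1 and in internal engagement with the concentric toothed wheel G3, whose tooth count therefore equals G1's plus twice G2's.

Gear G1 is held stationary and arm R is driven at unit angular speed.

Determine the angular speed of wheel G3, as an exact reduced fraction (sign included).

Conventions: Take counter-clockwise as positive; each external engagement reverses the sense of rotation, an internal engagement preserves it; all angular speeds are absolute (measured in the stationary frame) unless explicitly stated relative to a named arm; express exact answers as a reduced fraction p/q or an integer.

96/67

class = planetary set [G3 = 29+2·19 = 67; Willis about the carrier]
ring teeth: 29 + 2·19 = 67
29(ω_sun−ω_arm) = −67(ω_ring−ω_arm),  ω_sun = 0, ω_arm = 1
ω_ring = 1 − (29/67)(0−1) = 96/67
exact speed ratio = 96/67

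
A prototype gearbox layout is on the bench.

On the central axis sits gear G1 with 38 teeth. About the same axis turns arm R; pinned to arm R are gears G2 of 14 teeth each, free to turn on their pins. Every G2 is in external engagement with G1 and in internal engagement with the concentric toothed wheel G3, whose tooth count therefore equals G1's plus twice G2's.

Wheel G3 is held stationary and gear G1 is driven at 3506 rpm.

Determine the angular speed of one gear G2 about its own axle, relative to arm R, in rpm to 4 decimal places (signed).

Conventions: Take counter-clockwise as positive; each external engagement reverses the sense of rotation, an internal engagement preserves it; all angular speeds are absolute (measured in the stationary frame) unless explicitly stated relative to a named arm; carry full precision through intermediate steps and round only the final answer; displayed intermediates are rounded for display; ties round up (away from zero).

topology: planetary set — G1 38T / G2 14T / G3 66T, arm = carrier (Willis)
normalise by the input: solve with ω_sun = 1, then scale by 3506 rpm
ring teeth: 38 + 2·14 = 66
38(ω_sun−ω_arm) = −66(ω_ring−ω_arm),  ω_ring = 0, ω_sun = 1
38(1−ω_arm) = −66(0−ω_arm)  ⇒  104·ω_arm = 38  ⇒  ω_arm = 19/52
sun–planet mesh: 38·(1−19/52) = −14·(ω_p−ω_arm)  ⇒  ω_p−ω_arm = -627/364
scale: ω_p−ω_arm = -627/364 × 3506 rpm = -6039.1813 rpm

-6039.1813 rpm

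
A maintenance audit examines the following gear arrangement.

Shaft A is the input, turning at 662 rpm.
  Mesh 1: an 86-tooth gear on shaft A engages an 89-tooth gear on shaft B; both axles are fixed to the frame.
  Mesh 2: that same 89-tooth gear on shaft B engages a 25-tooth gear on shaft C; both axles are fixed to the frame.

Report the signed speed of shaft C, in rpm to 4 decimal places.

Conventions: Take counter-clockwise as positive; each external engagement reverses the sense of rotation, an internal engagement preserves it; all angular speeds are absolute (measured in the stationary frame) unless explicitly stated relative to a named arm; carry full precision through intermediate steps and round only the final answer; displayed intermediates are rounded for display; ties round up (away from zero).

topology: fixed-axis compound train — 2 meshes, A→C
mesh 1 [86T→89T]: ω = 662.0000×86/89 = 639.6854 rpm, sense flips to −
mesh 2 [89T→25T]: ω = 639.6854×89/25 = 2277.2800 rpm, sense flips to +
signed output speed = +2277.2800 rpm

+2277.2800 rpm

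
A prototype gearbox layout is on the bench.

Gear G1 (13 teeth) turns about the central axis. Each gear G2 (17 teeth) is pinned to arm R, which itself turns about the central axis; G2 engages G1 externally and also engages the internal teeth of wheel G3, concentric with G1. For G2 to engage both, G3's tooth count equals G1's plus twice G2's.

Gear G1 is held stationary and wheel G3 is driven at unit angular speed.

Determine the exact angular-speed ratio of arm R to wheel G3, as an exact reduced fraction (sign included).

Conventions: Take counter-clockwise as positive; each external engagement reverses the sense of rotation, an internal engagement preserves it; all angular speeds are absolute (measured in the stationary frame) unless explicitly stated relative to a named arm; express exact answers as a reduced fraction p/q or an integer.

topology: planetary set — G1 13T / G2 17T / G3 47T, arm = carrier (Willis)
ring teeth: 13 + 2·17 = 47
13(ω_sun−ω_arm) = −47(ω_ring−ω_arm),  ω_sun = 0, ω_ring = 1
13(0−ω_arm) = −47(1−ω_arm)  ⇒  60·ω_arm = 47  ⇒  ω_arm = 47/60
ω_out/ω_in = 47/60

47/60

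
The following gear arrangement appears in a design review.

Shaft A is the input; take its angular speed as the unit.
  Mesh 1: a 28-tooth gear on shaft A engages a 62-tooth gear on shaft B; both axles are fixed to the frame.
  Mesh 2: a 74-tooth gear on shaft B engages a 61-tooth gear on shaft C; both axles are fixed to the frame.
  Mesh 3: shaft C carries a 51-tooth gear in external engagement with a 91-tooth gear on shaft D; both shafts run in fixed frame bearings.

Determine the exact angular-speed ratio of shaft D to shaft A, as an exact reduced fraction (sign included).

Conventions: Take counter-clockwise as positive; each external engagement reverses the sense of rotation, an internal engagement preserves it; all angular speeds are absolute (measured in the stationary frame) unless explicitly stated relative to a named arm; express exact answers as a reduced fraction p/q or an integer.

-7548/24583

class = fixed-axis compound train [3 meshes; 3 ratios multiply, 3 sense flips]
mesh 1 [28T→62T]: running ratio 14/31, sense −
mesh 2 [74T→61T]: running ratio 1036/1891, sense +
mesh 3 [51T→91T]: running ratio 7548/24583, sense −
ω_out/ω_in = -7548/24583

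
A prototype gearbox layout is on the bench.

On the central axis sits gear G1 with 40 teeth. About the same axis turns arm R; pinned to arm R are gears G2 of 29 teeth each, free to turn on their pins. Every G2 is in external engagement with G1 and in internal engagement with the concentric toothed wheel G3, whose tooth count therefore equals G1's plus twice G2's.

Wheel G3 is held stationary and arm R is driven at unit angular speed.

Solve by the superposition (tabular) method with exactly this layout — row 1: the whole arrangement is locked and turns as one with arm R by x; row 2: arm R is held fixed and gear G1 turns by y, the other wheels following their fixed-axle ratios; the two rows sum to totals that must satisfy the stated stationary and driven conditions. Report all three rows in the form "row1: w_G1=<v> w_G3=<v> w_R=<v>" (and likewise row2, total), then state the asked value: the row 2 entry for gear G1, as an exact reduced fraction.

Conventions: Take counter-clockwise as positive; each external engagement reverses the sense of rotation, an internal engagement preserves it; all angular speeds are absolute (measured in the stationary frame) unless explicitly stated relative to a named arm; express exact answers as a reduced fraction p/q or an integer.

row1: w_G1=1 w_G3=1 w_R=1
row2: w_G1=49/20 w_G3=-1 w_R=0
total: w_G1=69/20 w_G3=0 w_R=1
asked value: 49/20

planetary set (40T centre, 29T on arm, 98T internal) — Willis relation
superposition row 1 [locked train]: every member turns x
row 2 (arm held, sun turns y): ω_ring = −(40/98)·y, ω_arm = 0
boundary: total ω_ring = x − (40/98)·y = 0 and total ω_arm = x = 1  ⇒  y = 49/20, x = 1
row 2 ring = −(40/98)·49/20 = -1
totals (row 1 + row 2): sun 1 + 49/20 = 69/20, ring 1 + (-1) = 0, arm 1 + 0 = 1
asked cell (row2, sun) = 49/20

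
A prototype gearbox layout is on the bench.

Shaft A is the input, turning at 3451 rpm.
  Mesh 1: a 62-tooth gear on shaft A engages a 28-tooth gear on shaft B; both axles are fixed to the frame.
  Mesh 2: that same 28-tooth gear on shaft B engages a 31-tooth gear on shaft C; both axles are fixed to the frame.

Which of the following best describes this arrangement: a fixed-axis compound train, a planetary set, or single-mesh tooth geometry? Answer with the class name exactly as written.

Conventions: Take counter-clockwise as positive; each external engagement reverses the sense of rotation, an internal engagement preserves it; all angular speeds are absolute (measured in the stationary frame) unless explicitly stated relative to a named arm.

2-mesh fixed-axis compound train (all bearings frame-fixed)
classification: fixed-axis compound train

fixed-axis compound train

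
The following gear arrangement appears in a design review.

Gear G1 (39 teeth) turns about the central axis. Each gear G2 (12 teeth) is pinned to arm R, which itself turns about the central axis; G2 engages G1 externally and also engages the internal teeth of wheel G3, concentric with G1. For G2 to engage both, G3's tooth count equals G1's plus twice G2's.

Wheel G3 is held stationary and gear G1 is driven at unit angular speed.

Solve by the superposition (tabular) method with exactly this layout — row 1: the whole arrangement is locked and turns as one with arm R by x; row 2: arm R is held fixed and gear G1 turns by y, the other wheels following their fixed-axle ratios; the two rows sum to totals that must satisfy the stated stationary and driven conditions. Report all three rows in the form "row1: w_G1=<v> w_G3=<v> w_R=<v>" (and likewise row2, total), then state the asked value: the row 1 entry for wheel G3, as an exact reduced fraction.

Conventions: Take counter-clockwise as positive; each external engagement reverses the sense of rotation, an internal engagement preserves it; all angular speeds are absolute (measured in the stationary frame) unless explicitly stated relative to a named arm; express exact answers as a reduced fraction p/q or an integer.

row1: w_G1=13/34 w_G3=13/34 w_R=13/34
row2: w_G1=21/34 w_G3=-13/34 w_R=0
total: w_G1=1 w_G3=0 w_R=13/34
asked value: 13/34

planetary set (39T centre, 12T on arm, 63T internal) — Willis relation
row 1 (train locked, turned with arm): all members turn x
row 2 (arm held, sun turns y): ω_ring = −(39/63)·y, ω_arm = 0
boundary: total ω_ring = x − (39/63)·y = 0 and total ω_sun = x + y = 1  ⇒  y = 21/34, x = 13/34
row 2 ring = −(39/63)·21/34 = -13/34
totals (row 1 + row 2): sun 13/34 + 21/34 = 1, ring 13/34 + (-13/34) = 0, arm 13/34 + 0 = 13/34
asked cell (row1, ring) = 13/34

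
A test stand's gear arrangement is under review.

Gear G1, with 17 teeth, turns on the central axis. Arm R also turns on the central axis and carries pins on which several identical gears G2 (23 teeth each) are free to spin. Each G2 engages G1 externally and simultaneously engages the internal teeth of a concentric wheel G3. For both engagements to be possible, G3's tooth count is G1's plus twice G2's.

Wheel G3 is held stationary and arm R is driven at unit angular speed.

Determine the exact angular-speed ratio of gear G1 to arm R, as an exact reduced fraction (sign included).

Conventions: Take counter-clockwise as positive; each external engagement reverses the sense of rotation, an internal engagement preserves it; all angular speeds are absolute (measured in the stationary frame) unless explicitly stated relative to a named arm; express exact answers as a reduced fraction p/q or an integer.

80/17

planetary set (17T centre, 23T on arm, 63T internal) — Willis relation
ring teeth: 17 + 2·23 = 63
17(ω_sun−ω_arm) = −63(ω_ring−ω_arm),  ω_ring = 0, ω_arm = 1
ω_sun = 1 − (63/17)(0−1) = 80/17
ω_out/ω_in = 80/17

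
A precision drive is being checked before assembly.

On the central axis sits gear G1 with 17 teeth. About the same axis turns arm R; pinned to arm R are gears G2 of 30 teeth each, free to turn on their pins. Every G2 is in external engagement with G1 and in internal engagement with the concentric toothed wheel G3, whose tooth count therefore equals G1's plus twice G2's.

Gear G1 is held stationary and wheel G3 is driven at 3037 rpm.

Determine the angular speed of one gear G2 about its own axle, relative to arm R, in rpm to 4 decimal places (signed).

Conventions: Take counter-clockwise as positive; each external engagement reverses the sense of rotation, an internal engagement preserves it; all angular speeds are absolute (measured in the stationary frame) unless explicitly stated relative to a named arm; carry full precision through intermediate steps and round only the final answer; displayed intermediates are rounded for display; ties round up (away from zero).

planetary set (17T centre, 30T on arm, 77T internal) — Willis relation
normalise by the input: solve with ω_ring = 1, then scale by 3037 rpm
ring teeth: 17 + 2·30 = 77
17(ω_sun−ω_arm) = −77(ω_ring−ω_arm),  ω_sun = 0, ω_ring = 1
17(0−ω_arm) = −77(1−ω_arm)  ⇒  94·ω_arm = 77  ⇒  ω_arm = 77/94
sun–planet mesh: 17·(0−77/94) = −30·(ω_p−ω_arm)  ⇒  ω_p−ω_arm = 1309/2820
scale: ω_p−ω_arm = 1309/2820 × 3037 rpm = +1409.7280 rpm

+1409.7280 rpm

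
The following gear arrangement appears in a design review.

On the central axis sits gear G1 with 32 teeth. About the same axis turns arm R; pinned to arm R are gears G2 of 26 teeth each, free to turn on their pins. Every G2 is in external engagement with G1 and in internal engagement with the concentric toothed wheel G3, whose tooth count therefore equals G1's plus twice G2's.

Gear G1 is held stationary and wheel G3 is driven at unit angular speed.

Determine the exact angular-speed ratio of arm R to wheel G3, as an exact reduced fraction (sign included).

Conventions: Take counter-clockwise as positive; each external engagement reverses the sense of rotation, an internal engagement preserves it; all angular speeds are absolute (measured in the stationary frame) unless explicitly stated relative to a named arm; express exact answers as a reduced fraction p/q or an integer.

class = planetary set [G3 = 32+2·26 = 84; Willis about the carrier]
ring teeth: 32 + 2·26 = 84
32(ω_sun−ω_arm) = −84(ω_ring−ω_arm),  ω_sun = 0, ω_ring = 1
32(0−ω_arm) = −84(1−ω_arm)  ⇒  116·ω_arm = 84  ⇒  ω_arm = 21/29
ω_out/ω_in = 21/29

21/29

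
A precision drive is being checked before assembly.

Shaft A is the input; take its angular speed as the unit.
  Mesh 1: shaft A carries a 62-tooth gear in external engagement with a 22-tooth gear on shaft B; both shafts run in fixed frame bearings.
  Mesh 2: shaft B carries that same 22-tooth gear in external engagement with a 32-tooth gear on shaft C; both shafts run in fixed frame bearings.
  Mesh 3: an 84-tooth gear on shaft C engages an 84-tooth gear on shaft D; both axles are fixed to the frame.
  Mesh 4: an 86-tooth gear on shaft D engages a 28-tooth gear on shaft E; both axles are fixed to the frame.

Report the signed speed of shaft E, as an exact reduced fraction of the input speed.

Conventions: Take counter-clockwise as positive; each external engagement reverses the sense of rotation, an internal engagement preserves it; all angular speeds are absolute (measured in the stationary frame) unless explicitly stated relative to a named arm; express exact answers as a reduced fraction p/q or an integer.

1333/224

4-mesh fixed-axis compound train (all bearings frame-fixed)
mesh 1 [62T→22T]: |ω|/ω_in = 1×62/22 = 31/11, sense flips to −
mesh 2 [22T→32T]: |ω|/ω_in = (31/11)×22/32 = 31/16, sense flips to +
mesh 3 [84T→84T]: |ω|/ω_in = (31/16)×84/84 = 31/16, sense flips to −
mesh 4 [86T→28T]: |ω|/ω_in = (31/16)×86/28 = 1333/224, sense flips to +
signed output speed (× input speed) = 1333/224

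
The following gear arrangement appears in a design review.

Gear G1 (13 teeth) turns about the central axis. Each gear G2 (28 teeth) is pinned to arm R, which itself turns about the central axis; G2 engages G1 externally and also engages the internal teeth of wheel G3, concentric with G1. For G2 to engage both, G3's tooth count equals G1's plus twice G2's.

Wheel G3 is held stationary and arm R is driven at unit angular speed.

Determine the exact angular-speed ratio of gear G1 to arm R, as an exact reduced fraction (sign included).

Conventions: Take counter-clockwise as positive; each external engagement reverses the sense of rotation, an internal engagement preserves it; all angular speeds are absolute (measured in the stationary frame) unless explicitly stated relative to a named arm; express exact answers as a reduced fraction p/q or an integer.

82/13

recognized (axles ride arm R): planetary set, 13/28/69 teeth
ring teeth: 13 + 2·28 = 69
13(ω_sun−ω_arm) = −69(ω_ring−ω_arm),  ω_ring = 0, ω_arm = 1
ω_sun = 1 − (69/13)(0−1) = 82/13
ω_out/ω_in = 82/13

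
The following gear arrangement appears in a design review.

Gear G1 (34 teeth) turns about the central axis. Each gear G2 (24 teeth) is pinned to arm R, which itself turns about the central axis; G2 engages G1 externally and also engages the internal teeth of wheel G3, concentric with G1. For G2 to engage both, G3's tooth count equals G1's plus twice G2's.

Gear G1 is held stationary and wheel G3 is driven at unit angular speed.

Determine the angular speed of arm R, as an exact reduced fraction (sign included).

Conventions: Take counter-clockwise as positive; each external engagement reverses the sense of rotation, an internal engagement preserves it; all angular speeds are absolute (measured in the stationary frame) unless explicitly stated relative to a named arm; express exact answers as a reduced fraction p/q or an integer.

topology: planetary set — G1 34T / G2 24T / G3 82T, arm = carrier (Willis)
ring teeth: 34 + 2·24 = 82
34(ω_sun−ω_arm) = −82(ω_ring−ω_arm),  ω_sun = 0, ω_ring = 1
34(0−ω_arm) = −82(1−ω_arm)  ⇒  116·ω_arm = 82  ⇒  ω_arm = 41/58
exact speed ratio = 41/58

41/58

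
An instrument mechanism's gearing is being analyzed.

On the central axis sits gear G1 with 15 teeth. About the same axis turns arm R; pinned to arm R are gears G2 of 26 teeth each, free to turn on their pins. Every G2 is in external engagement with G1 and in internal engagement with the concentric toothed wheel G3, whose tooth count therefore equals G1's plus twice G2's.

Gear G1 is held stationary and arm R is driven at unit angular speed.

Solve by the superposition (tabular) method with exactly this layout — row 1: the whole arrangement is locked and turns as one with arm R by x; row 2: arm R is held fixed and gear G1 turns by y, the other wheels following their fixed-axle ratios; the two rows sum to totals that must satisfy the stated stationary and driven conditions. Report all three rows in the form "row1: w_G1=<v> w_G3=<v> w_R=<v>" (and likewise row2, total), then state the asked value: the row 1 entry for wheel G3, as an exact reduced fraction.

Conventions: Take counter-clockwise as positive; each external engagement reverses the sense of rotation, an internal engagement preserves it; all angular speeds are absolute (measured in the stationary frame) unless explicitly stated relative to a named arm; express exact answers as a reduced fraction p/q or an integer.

row1: w_G1=1 w_G3=1 w_R=1
row2: w_G1=-1 w_G3=15/67 w_R=0
total: w_G1=0 w_G3=82/67 w_R=1
asked value: 1

recognized (axles ride arm R): planetary set, 15/26/67 teeth
row 1: whole set turns with the arm by x
superposition row 2 [arm held]: sun y, ring −(15/67)·y, arm 0
boundary: total ω_sun = x + y = 0 and total ω_arm = x = 1  ⇒  y = -1, x = 1
row 2 ring = −(15/67)·(-1) = 15/67
totals (row 1 + row 2): sun 1 + (-1) = 0, ring 1 + 15/67 = 82/67, arm 1 + 0 = 1
asked cell (row1, ring) = 1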